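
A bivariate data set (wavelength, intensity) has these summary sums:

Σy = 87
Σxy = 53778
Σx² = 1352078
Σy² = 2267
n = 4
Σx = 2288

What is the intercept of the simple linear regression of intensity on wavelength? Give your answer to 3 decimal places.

-31.224

Sxx = Σx² − (Σx)²/n = 1352078 − 1308736 = 43342
Sxy = Σxy − (Σx)(Σy)/n = 53778 − 49764 = 4014
b = Sxy/Sxx = 4014/43342 = 0.092612
a = ȳ − b·x̄ = 21.75 − 0.092612·572 = -31.224205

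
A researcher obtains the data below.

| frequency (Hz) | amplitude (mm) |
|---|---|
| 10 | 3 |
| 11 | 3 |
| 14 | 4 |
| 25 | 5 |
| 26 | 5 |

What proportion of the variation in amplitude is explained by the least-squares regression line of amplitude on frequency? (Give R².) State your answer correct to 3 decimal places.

n = 5, Σx = 86, Σy = 20, Σxy = 374, Σx² = 1718, Σy² = 84
Sxx = Σx² − (Σx)²/n = 1718 − 1479.2 = 238.8
Sxy = Σxy − (Σx)(Σy)/n = 374 − 344 = 30
Syy = Σy² − (Σy)²/n = 84 − 80 = 4
R² = Sxy²/(Sxx·Syy) = (30)²/(238.8·4) = 0.942211

0.942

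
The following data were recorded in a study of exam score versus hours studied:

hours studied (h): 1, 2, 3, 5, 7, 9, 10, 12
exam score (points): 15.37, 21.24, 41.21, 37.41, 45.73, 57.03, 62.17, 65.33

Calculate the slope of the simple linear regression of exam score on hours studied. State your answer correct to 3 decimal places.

n = 8, Σx = 49, Σy = 345.49, Σxy = 2607.57, Σx² = 413
Sxx = Σx² − (Σx)²/n = 413 − 300.125 = 112.875
Sxy = Σxy − (Σx)(Σy)/n = 2607.57 − 2116.12625 = 491.44375
b = Sxy/Sxx = 491.44375/112.875 = 4.353876

4.354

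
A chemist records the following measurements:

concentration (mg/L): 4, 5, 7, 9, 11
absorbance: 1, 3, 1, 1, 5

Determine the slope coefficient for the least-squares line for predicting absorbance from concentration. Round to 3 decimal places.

n = 5, Σx = 36, Σy = 11, Σxy = 90, Σx² = 292
Sxx = Σx² − (Σx)²/n = 292 − 259.2 = 32.8
Sxy = Σxy − (Σx)(Σy)/n = 90 − 79.2 = 10.8
b = Sxy/Sxx = 10.8/32.8 = 0.329268

0.329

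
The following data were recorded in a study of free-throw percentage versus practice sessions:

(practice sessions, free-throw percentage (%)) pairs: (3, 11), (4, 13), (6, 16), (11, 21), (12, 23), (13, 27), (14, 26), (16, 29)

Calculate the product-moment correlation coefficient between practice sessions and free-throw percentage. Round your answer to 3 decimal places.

0.989

n = 8, Σx = 79, Σy = 166, Σxy = 1867, Σx² = 947, Σy² = 3762
Sxx = Σx² − (Σx)²/n = 947 − 780.125 = 166.875
Sxy = Σxy − (Σx)(Σy)/n = 1867 − 1639.25 = 227.75
Syy = Σy² − (Σy)²/n = 3762 − 3444.5 = 317.5
r = Sxy/√(Sxx·Syy) = 227.75/√(52982.8125) = 227.75/230.179957 = 0.989443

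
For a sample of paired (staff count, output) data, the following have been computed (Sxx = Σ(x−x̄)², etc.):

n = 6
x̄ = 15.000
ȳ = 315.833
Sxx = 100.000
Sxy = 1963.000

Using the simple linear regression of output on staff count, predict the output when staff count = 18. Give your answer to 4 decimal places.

374.7230

b = Sxy/Sxx = 1963/100 = 19.63
a = ȳ − b·x̄ = 315.833 − 19.63·15 = 21.383
ŷ(18) = a + b·18 = 21.383 + 19.63·18 = 374.723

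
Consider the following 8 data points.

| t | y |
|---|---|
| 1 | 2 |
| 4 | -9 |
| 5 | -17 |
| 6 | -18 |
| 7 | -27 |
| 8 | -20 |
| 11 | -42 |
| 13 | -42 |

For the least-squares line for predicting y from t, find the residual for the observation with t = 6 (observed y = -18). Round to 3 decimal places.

0.269

n = 8, Σx = 55, Σy = -173, Σxy = -1584, Σx² = 481
Sxx = Σx² − (Σx)²/n = 481 − 378.125 = 102.875
Sxy = Σxy − (Σx)(Σy)/n = -1584 − (-1189.375) = -394.625
b = Sxy/Sxx = -394.625/102.875 = -3.835966
a = ȳ − b·x̄ = -21.625 − (-3.835966)·6.875 = 4.747266
ŷ(6) = 4.747266 + (-3.835966)·6 = -18.268530
residual = y − ŷ = -18 − (-18.268530) = 0.268530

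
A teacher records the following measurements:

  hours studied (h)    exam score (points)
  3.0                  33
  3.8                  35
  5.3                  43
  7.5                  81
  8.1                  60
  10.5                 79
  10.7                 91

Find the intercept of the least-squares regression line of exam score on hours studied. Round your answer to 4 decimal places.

n = 7, Σx = 48.9, Σy = 422, Σxy = 3356.6, Σx² = 398.13
Sxx = Σx² − (Σx)²/n = 398.13 − 341.601429 = 56.528571
Sxy = Σxy − (Σx)(Σy)/n = 3356.6 − 2947.971429 = 408.628571
b = Sxy/Sxx = 408.628571/56.528571 = 7.228709
a = ȳ − b·x̄ = 60.285714 − 7.228709·6.985714 = 9.788021

9.7880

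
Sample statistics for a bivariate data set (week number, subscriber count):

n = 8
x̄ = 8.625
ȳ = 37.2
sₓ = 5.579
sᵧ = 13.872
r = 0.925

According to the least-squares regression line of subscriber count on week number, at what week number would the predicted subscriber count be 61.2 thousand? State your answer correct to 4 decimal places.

b = r · sᵧ/sₓ = 0.925 · 13.872/5.579 = 2.299982
a = ȳ − b·x̄ = 37.2 − 2.299982·8.625 = 17.362655
Set a + b·x = 61.2: x = (61.2 − 17.362655) / 2.299982 = 19.059864

19.0599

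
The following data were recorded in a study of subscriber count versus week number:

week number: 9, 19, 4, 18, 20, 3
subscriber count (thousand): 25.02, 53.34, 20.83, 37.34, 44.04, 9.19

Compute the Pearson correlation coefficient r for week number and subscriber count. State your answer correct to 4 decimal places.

n = 6, Σx = 73, Σy = 189.76, Σxy = 2902.45, Σx² = 1191, Σy² = 7323.2982
Sxx = Σx² − (Σx)²/n = 1191 − 888.166667 = 302.833333
Sxy = Σxy − (Σx)(Σy)/n = 2902.45 − 2308.746667 = 593.703333
Syy = Σy² − (Σy)²/n = 7323.2982 − 6001.476267 = 1321.821933
r = Sxy/√(Sxx·Syy) = 593.703333/√(400291.742144) = 593.703333/632.686132 = 0.938385

0.9384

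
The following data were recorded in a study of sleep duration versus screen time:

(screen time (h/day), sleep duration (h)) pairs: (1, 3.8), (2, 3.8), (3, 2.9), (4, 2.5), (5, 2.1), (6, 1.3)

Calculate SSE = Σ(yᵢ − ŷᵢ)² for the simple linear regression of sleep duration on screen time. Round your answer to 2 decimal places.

n = 6, Σx = 21, Σy = 16.4, Σxy = 48.4, Σx² = 91, Σy² = 49.64
Sxx = Σx² − (Σx)²/n = 91 − 73.5 = 17.5
Sxy = Σxy − (Σx)(Σy)/n = 48.4 − 57.4 = -9
Syy = Σy² − (Σy)²/n = 49.64 − 44.826667 = 4.813333
b = Sxy/Sxx = -9/17.5 = -0.514286
SSE = Syy − b·Sxy = 4.813333 − (-0.514286)·(-9) = 0.184762

0.18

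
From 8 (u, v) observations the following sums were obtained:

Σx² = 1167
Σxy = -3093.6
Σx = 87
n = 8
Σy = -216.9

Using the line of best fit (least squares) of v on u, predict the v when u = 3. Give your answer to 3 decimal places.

Sxx = Σx² − (Σx)²/n = 1167 − 946.125 = 220.875
Sxy = Σxy − (Σx)(Σy)/n = -3093.6 − (-2358.7875) = -734.8125
b = Sxy/Sxx = -734.8125/220.875 = -3.326825
a = ȳ − b·x̄ = -27.1125 − (-3.326825)·10.875 = 9.066723
ŷ(3) = a + b·3 = 9.066723 + (-3.326825)·3 = -0.913752

-0.914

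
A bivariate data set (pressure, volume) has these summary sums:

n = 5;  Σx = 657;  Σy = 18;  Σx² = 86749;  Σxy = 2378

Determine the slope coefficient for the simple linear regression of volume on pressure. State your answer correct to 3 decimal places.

Sxx = Σx² − (Σx)²/n = 86749 − 86329.8 = 419.2
Sxy = Σxy − (Σx)(Σy)/n = 2378 − 2365.2 = 12.8
b = Sxy/Sxx = 12.8/419.2 = 0.030534

0.031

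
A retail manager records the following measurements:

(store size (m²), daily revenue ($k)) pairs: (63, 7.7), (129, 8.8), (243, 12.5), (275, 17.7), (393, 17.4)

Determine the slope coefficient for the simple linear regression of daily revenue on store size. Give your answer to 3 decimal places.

0.033

n = 5, Σx = 1103, Σy = 64.1, Σxy = 16363.5, Σx² = 309733
Sxx = Σx² − (Σx)²/n = 309733 − 243321.8 = 66411.2
Sxy = Σxy − (Σx)(Σy)/n = 16363.5 − 14140.46 = 2223.04
b = Sxy/Sxx = 2223.04/66411.2 = 0.033474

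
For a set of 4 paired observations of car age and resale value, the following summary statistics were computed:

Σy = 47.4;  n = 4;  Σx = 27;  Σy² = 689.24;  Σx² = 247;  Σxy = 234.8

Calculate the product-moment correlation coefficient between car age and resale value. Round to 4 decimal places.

-0.9370

Sxx = Σx² − (Σx)²/n = 247 − 182.25 = 64.75
Sxy = Σxy − (Σx)(Σy)/n = 234.8 − 319.95 = -85.15
Syy = Σy² − (Σy)²/n = 689.24 − 561.69 = 127.55
r = Sxy/√(Sxx·Syy) = -85.15/√(8258.8625) = -85.15/90.878284 = -0.936968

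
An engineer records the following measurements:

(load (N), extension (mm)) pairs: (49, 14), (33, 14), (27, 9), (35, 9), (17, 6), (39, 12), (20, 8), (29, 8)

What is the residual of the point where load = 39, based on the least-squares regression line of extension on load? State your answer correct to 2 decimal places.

n = 8, Σx = 249, Σy = 80, Σxy = 2668, Σx² = 8495
Sxx = Σx² − (Σx)²/n = 8495 − 7750.125 = 744.875
Sxy = Σxy − (Σx)(Σy)/n = 2668 − 2490 = 178
b = Sxy/Sxx = 178/744.875 = 0.238966
a = ȳ − b·x̄ = 10 − 0.238966·31.125 = 2.562175
ŷ(39) = 2.562175 + 0.238966·39 = 11.881859
residual = y − ŷ = 12 − 11.881859 = 0.118141

0.12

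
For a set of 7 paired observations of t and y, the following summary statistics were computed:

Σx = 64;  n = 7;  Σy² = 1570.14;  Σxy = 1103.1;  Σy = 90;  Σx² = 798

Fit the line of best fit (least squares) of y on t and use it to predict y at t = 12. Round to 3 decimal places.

16.619

Sxx = Σx² − (Σx)²/n = 798 − 585.142857 = 212.857143
Sxy = Σxy − (Σx)(Σy)/n = 1103.1 − 822.857143 = 280.242857
b = Sxy/Sxx = 280.242857/212.857143 = 1.316577
a = ȳ − b·x̄ = 12.857143 − 1.316577·9.142857 = 0.819866
ŷ(12) = a + b·12 = 0.819866 + 1.316577·12 = 16.618792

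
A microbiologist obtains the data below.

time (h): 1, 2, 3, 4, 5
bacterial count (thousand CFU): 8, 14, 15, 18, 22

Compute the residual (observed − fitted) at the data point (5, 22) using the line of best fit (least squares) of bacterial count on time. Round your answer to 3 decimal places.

n = 5, Σx = 15, Σy = 77, Σxy = 263, Σx² = 55
Sxx = Σx² − (Σx)²/n = 55 − 45 = 10
Sxy = Σxy − (Σx)(Σy)/n = 263 − 231 = 32
b = Sxy/Sxx = 32/10 = 3.2
a = ȳ − b·x̄ = 15.4 − 3.2·3 = 5.8
ŷ(5) = 5.8 + 3.2·5 = 21.8
residual = y − ŷ = 22 − 21.8 = 0.2

0.200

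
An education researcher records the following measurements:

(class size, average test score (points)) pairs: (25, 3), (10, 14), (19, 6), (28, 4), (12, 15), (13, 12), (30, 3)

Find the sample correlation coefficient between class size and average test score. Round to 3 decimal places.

-0.949

n = 7, Σx = 137, Σy = 57, Σxy = 867, Σx² = 3083, Σy² = 635
Sxx = Σx² − (Σx)²/n = 3083 − 2681.285714 = 401.714286
Sxy = Σxy − (Σx)(Σy)/n = 867 − 1115.571429 = -248.571429
Syy = Σy² − (Σy)²/n = 635 − 464.142857 = 170.857143
r = Sxy/√(Sxx·Syy) = -248.571429/√(68635.755102) = -248.571429/261.984265 = -0.948803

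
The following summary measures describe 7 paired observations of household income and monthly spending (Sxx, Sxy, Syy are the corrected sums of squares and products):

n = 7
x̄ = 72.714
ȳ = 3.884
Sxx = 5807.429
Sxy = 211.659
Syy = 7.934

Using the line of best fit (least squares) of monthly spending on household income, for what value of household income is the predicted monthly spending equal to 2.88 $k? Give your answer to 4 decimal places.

45.1666

b = Sxy/Sxx = 211.659/5807.429 = 0.036446
a = ȳ − b·x̄ = 3.884 − 0.036446·72.714 = 1.233847
Set a + b·x = 2.88: x = (2.88 − 1.233847) / 0.036446 = 45.166583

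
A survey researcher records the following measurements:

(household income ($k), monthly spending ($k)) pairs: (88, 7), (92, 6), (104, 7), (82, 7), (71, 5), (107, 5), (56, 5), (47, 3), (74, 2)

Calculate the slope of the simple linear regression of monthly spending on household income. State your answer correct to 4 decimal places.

n = 9, Σx = 721, Σy = 47, Σxy = 3929, Σx² = 61059
Sxx = Σx² − (Σx)²/n = 61059 − 57760.111111 = 3298.888889
Sxy = Σxy − (Σx)(Σy)/n = 3929 − 3765.222222 = 163.777778
b = Sxy/Sxx = 163.777778/3298.888889 = 0.049646

0.0496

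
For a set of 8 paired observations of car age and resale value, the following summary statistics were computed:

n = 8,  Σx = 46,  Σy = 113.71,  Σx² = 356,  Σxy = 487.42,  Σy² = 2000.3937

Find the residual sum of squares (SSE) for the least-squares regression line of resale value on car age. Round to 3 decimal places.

Sxx = Σx² − (Σx)²/n = 356 − 264.5 = 91.5
Sxy = Σxy − (Σx)(Σy)/n = 487.42 − 653.8325 = -166.4125
Syy = Σy² − (Σy)²/n = 2000.3937 − 1616.245512 = 384.148188
b = Sxy/Sxx = -166.4125/91.5 = -1.818716
SSE = Syy − b·Sxy = 384.148188 − (-1.818716)·(-166.4125) = 81.491137

81.491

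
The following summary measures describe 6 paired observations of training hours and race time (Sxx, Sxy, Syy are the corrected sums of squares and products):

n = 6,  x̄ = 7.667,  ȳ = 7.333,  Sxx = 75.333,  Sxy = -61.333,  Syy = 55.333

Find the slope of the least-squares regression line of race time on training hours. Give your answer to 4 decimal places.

b = Sxy/Sxx = -61.333/75.333 = -0.814158

-0.8142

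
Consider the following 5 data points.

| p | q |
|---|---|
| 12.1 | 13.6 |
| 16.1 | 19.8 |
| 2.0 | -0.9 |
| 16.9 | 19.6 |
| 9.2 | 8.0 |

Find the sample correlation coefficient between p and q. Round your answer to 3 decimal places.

n = 5, Σx = 56.3, Σy = 60.1, Σxy = 886.38, Σx² = 779.87, Σy² = 1025.97
Sxx = Σx² − (Σx)²/n = 779.87 − 633.938 = 145.932
Sxy = Σxy − (Σx)(Σy)/n = 886.38 − 676.726 = 209.654
Syy = Σy² − (Σy)²/n = 1025.97 − 722.402 = 303.568
r = Sxy/√(Sxx·Syy) = 209.654/√(44300.285376) = 209.654/210.476330 = 0.996093

0.996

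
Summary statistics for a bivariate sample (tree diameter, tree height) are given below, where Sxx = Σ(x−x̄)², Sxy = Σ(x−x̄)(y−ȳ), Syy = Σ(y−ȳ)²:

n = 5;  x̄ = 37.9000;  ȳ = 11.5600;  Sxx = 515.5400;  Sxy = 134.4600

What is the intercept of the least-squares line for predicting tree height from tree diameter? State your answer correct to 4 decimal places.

b = Sxy/Sxx = 134.46/515.54 = 0.260814
a = ȳ − b·x̄ = 11.56 − 0.260814·37.9 = 1.675153

1.6752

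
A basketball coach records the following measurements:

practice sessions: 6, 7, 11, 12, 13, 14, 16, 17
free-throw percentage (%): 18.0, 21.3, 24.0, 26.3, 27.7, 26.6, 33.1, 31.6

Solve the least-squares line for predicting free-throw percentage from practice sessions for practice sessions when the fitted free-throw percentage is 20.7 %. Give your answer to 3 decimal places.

n = 8, Σx = 96, Σy = 208.6, Σxy = 2636, Σx² = 1260
Sxx = Σx² − (Σx)²/n = 1260 − 1152 = 108
Sxy = Σxy − (Σx)(Σy)/n = 2636 − 2503.2 = 132.8
b = Sxy/Sxx = 132.8/108 = 1.229630
a = ȳ − b·x̄ = 26.075 − 1.229630·12 = 11.319444
Set a + b·x = 20.7: x = (20.7 − 11.319444) / 1.229630 = 7.628765

7.629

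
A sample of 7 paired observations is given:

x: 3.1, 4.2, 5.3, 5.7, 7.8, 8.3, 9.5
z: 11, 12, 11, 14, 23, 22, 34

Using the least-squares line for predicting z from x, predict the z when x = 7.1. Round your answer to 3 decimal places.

20.977

n = 7, Σx = 43.9, Σy = 127, Σxy = 907.6, Σx² = 307.81
Sxx = Σx² − (Σx)²/n = 307.81 − 275.315714 = 32.494286
Sxy = Σxy − (Σx)(Σy)/n = 907.6 − 796.471429 = 111.128571
b = Sxy/Sxx = 111.128571/32.494286 = 3.419942
a = ȳ − b·x̄ = 18.142857 − 3.419942·6.271429 = -3.305065
ŷ(7.1) = a + b·7.1 = -3.305065 + 3.419942·7.1 = 20.976523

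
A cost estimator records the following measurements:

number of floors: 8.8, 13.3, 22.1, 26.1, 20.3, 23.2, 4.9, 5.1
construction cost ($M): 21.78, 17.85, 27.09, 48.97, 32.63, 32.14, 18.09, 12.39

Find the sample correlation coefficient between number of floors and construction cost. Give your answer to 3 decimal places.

0.869

n = 8, Σx = 123.8, Σy = 210.94, Σxy = 3865.742, Σx² = 2424.3, Σy² = 6503.3766
Sxx = Σx² − (Σx)²/n = 2424.3 − 1915.805 = 508.495
Sxy = Σxy − (Σx)(Σy)/n = 3865.742 − 3264.2965 = 601.4455
Syy = Σy² − (Σy)²/n = 6503.3766 − 5561.96045 = 941.41615
r = Sxy/√(Sxx·Syy) = 601.4455/√(478705.405194) = 601.4455/691.885399 = 0.869285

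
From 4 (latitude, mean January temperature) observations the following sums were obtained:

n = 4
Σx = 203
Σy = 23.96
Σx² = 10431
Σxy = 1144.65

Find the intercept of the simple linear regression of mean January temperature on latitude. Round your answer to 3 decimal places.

Sxx = Σx² − (Σx)²/n = 10431 − 10302.25 = 128.75
Sxy = Σxy − (Σx)(Σy)/n = 1144.65 − 1215.97 = -71.32
b = Sxy/Sxx = -71.32/128.75 = -0.553942
a = ȳ − b·x̄ = 5.99 − (-0.553942)·50.75 = 34.102544

34.103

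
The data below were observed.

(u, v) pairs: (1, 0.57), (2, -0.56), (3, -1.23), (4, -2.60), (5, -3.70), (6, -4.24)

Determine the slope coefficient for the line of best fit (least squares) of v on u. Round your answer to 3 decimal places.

-0.995

n = 6, Σx = 21, Σy = -11.76, Σxy = -58.58, Σx² = 91
Sxx = Σx² − (Σx)²/n = 91 − 73.5 = 17.5
Sxy = Σxy − (Σx)(Σy)/n = -58.58 − (-41.16) = -17.42
b = Sxy/Sxx = -17.42/17.5 = -0.995429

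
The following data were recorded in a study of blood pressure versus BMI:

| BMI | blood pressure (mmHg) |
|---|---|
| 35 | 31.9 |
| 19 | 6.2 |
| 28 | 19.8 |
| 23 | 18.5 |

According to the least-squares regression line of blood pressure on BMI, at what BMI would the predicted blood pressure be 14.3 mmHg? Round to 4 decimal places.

22.9668

n = 4, Σx = 105, Σy = 76.4, Σxy = 2214.2, Σx² = 2899
Sxx = Σx² − (Σx)²/n = 2899 − 2756.25 = 142.75
Sxy = Σxy − (Σx)(Σy)/n = 2214.2 − 2005.5 = 208.7
b = Sxy/Sxx = 208.7/142.75 = 1.461996
a = ȳ − b·x̄ = 19.1 − 1.461996·26.25 = -19.277408
Set a + b·x = 14.3: x = (14.3 − (-19.277408)) / 1.461996 = 22.966818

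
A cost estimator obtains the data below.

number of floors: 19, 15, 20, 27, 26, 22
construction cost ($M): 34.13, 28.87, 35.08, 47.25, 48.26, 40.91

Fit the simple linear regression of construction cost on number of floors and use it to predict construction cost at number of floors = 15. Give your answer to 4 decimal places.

28.0750

n = 6, Σx = 129, Σy = 234.5, Σxy = 5213.65, Σx² = 2875
Sxx = Σx² − (Σx)²/n = 2875 − 2773.5 = 101.5
Sxy = Σxy − (Σx)(Σy)/n = 5213.65 − 5041.75 = 171.9
b = Sxy/Sxx = 171.9/101.5 = 1.693596
a = ȳ − b·x̄ = 39.083333 − 1.693596·21.5 = 2.671018
ŷ(15) = a + b·15 = 2.671018 + 1.693596·15 = 28.074959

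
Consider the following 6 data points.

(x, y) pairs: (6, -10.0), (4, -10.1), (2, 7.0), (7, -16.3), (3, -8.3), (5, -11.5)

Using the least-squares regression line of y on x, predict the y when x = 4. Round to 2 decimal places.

n = 6, Σx = 27, Σy = -49.2, Σxy = -282.9, Σx² = 139
Sxx = Σx² − (Σx)²/n = 139 − 121.5 = 17.5
Sxy = Σxy − (Σx)(Σy)/n = -282.9 − (-221.4) = -61.5
b = Sxy/Sxx = -61.5/17.5 = -3.514286
a = ȳ − b·x̄ = -8.2 − (-3.514286)·4.5 = 7.614286
ŷ(4) = a + b·4 = 7.614286 + (-3.514286)·4 = -6.442857

-6.44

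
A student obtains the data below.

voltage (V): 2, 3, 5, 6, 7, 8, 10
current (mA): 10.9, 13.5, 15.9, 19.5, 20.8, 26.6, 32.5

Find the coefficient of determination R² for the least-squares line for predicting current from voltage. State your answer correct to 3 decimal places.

n = 7, Σx = 41, Σy = 139.7, Σxy = 942.2, Σx² = 287, Σy² = 3130.57
Sxx = Σx² − (Σx)²/n = 287 − 240.142857 = 46.857143
Sxy = Σxy − (Σx)(Σy)/n = 942.2 − 818.242857 = 123.957143
Syy = Σy² − (Σy)²/n = 3130.57 − 2788.012857 = 342.557143
R² = Sxy²/(Sxx·Syy) = (123.957143)²/(46.857143·342.557143) = 0.957270

0.957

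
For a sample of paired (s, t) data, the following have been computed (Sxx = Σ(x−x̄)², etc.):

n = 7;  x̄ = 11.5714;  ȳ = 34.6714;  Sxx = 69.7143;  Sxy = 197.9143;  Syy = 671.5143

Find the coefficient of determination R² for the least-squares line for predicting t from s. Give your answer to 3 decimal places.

R² = Sxy²/(Sxx·Syy) = (197.9143)²/(69.7143·671.5143) = 0.836714

0.837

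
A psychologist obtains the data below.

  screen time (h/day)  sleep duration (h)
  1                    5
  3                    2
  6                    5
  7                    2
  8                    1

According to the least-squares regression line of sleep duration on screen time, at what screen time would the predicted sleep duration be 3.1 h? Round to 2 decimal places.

n = 5, Σx = 25, Σy = 15, Σxy = 63, Σx² = 159
Sxx = Σx² − (Σx)²/n = 159 − 125 = 34
Sxy = Σxy − (Σx)(Σy)/n = 63 − 75 = -12
b = Sxy/Sxx = -12/34 = -0.352941
a = ȳ − b·x̄ = 3 − (-0.352941)·5 = 4.764706
Set a + b·x = 3.1: x = (3.1 − 4.764706) / (-0.352941) = 4.716667

4.72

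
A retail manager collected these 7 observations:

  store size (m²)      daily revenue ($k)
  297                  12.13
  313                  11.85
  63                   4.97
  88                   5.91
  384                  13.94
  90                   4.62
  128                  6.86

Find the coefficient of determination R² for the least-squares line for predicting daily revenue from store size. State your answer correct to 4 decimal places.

n = 7, Σx = 1363, Σy = 60.28, Σxy = 14791.69, Σx² = 369831, Σy² = 609.916
Sxx = Σx² − (Σx)²/n = 369831 − 265395.571429 = 104435.428571
Sxy = Σxy − (Σx)(Σy)/n = 14791.69 − 11737.377143 = 3054.312857
Syy = Σy² − (Σy)²/n = 609.916 − 519.096914 = 90.819086
R² = Sxy²/(Sxx·Syy) = (3054.312857)²/(104435.428571·90.819086) = 0.983563

0.9836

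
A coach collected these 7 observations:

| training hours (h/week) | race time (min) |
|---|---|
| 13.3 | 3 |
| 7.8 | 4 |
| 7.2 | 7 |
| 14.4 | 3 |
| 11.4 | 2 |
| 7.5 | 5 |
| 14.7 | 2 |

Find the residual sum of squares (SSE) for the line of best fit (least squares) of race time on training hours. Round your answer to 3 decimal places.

6.980

n = 7, Σx = 76.3, Σy = 26, Σxy = 254.4, Σx² = 899.23, Σy² = 116
Sxx = Σx² − (Σx)²/n = 899.23 − 831.67 = 67.56
Sxy = Σxy − (Σx)(Σy)/n = 254.4 − 283.4 = -29
Syy = Σy² − (Σy)²/n = 116 − 96.571429 = 19.428571
b = Sxy/Sxx = -29/67.56 = -0.429248
SSE = Syy − b·Sxy = 19.428571 − (-0.429248)·(-29) = 6.980377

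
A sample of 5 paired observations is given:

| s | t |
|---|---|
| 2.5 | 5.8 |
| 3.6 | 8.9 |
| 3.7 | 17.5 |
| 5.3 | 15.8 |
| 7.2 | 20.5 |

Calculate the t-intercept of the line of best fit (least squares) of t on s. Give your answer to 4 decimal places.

1.3193

n = 5, Σx = 22.3, Σy = 68.5, Σxy = 342.63, Σx² = 112.83
Sxx = Σx² − (Σx)²/n = 112.83 − 99.458 = 13.372
Sxy = Σxy − (Σx)(Σy)/n = 342.63 − 305.51 = 37.12
b = Sxy/Sxx = 37.12/13.372 = 2.775950
a = ȳ − b·x̄ = 13.7 − 2.775950·4.46 = 1.319264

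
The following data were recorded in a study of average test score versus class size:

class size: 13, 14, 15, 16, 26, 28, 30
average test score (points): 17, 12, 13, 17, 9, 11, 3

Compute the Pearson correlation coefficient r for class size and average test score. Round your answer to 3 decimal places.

n = 7, Σx = 142, Σy = 82, Σxy = 1488, Σx² = 3206, Σy² = 1102
Sxx = Σx² − (Σx)²/n = 3206 − 2880.571429 = 325.428571
Sxy = Σxy − (Σx)(Σy)/n = 1488 − 1663.428571 = -175.428571
Syy = Σy² − (Σy)²/n = 1102 − 960.571429 = 141.428571
r = Sxy/√(Sxx·Syy) = -175.428571/√(46024.897959) = -175.428571/214.534142 = -0.817719

-0.818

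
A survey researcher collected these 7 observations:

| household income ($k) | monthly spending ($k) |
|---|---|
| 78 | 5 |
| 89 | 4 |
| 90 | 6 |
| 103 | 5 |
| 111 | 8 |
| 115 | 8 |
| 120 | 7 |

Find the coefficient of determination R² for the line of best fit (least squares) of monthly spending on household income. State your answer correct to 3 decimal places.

0.582

n = 7, Σx = 706, Σy = 43, Σxy = 4449, Σx² = 72660, Σy² = 279
Sxx = Σx² − (Σx)²/n = 72660 − 71205.142857 = 1454.857143
Sxy = Σxy − (Σx)(Σy)/n = 4449 − 4336.857143 = 112.142857
Syy = Σy² − (Σy)²/n = 279 − 264.142857 = 14.857143
R² = Sxy²/(Sxx·Syy) = (112.142857)²/(1454.857143·14.857143) = 0.581819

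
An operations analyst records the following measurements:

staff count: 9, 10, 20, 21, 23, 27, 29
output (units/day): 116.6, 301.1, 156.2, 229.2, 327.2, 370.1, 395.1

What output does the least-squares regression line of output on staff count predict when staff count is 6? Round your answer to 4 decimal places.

142.7355

n = 7, Σx = 139, Σy = 1895.5, Σxy = 40973.8, Σx² = 3121
Sxx = Σx² − (Σx)²/n = 3121 − 2760.142857 = 360.857143
Sxy = Σxy − (Σx)(Σy)/n = 40973.8 − 37639.214286 = 3334.585714
b = Sxy/Sxx = 3334.585714/360.857143 = 9.240736
a = ȳ − b·x̄ = 270.785714 − 9.240736·19.857143 = 87.291093
ŷ(6) = a + b·6 = 87.291093 + 9.240736·6 = 142.735511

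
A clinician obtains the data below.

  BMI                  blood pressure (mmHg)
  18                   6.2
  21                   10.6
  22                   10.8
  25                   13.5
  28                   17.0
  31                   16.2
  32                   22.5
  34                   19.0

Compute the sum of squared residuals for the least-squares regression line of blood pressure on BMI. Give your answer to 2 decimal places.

22.38

n = 8, Σx = 211, Σy = 115.8, Σxy = 3253.5, Σx² = 5799, Σy² = 1868.38
Sxx = Σx² − (Σx)²/n = 5799 − 5565.125 = 233.875
Sxy = Σxy − (Σx)(Σy)/n = 3253.5 − 3054.225 = 199.275
Syy = Σy² − (Σy)²/n = 1868.38 − 1676.205 = 192.175
b = Sxy/Sxx = 199.275/233.875 = 0.852058
SSE = Syy − b·Sxy = 192.175 − 0.852058·199.275 = 22.381197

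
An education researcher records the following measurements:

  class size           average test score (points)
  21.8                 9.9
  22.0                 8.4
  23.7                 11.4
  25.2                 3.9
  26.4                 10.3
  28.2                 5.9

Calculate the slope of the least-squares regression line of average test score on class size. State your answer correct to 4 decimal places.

-0.4760

n = 6, Σx = 147.3, Σy = 49.8, Σxy = 1207.38, Σx² = 3648.17
Sxx = Σx² − (Σx)²/n = 3648.17 − 3616.215 = 31.955
Sxy = Σxy − (Σx)(Σy)/n = 1207.38 − 1222.59 = -15.21
b = Sxy/Sxx = -15.21/31.955 = -0.475982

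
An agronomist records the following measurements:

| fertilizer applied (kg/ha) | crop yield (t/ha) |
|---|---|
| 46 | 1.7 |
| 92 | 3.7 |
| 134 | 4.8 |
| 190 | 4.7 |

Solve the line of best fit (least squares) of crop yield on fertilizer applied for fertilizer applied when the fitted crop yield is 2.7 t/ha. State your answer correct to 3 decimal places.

n = 4, Σx = 462, Σy = 14.9, Σxy = 1954.8, Σx² = 64636
Sxx = Σx² − (Σx)²/n = 64636 − 53361 = 11275
Sxy = Σxy − (Σx)(Σy)/n = 1954.8 − 1720.95 = 233.85
b = Sxy/Sxx = 233.85/11275 = 0.020741
a = ȳ − b·x̄ = 3.725 − 0.020741·115.5 = 1.329463
Set a + b·x = 2.7: x = (2.7 − 1.329463) / 0.020741 = 66.079966

66.080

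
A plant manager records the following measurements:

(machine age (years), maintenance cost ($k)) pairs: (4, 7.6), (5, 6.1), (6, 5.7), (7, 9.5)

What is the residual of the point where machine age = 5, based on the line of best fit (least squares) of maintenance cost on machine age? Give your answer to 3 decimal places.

n = 4, Σx = 22, Σy = 28.9, Σxy = 161.6, Σx² = 126
Sxx = Σx² − (Σx)²/n = 126 − 121 = 5
Sxy = Σxy − (Σx)(Σy)/n = 161.6 − 158.95 = 2.65
b = Sxy/Sxx = 2.65/5 = 0.53
a = ȳ − b·x̄ = 7.225 − 0.53·5.5 = 4.31
ŷ(5) = 4.31 + 0.53·5 = 6.96
residual = y − ŷ = 6.1 − 6.96 = -0.86

-0.860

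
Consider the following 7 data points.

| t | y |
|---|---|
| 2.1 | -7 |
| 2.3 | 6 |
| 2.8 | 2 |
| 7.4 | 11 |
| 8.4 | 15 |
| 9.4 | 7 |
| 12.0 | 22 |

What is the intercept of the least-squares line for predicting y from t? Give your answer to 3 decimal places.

-4.652

n = 7, Σx = 44.4, Σy = 56, Σxy = 541.9, Σx² = 375.22
Sxx = Σx² − (Σx)²/n = 375.22 − 281.622857 = 93.597143
Sxy = Σxy − (Σx)(Σy)/n = 541.9 − 355.2 = 186.7
b = Sxy/Sxx = 186.7/93.597143 = 1.994719
a = ȳ − b·x̄ = 8 − 1.994719·6.342857 = -4.652218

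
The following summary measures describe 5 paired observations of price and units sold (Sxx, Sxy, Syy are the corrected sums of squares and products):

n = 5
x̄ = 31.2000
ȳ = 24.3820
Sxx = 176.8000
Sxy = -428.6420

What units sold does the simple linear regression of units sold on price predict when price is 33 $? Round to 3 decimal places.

20.018

b = Sxy/Sxx = -428.642/176.8 = -2.424446
a = ȳ − b·x̄ = 24.382 − (-2.424446)·31.2 = 100.024706
ŷ(33) = a + b·33 = 100.024706 + (-2.424446)·33 = 20.017998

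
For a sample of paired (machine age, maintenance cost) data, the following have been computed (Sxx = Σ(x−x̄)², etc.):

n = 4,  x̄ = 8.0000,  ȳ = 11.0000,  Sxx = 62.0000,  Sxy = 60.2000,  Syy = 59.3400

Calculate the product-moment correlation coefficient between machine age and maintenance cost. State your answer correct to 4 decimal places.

r = Sxy/√(Sxx·Syy) = 60.2/√(3679.08) = 60.2/60.655420 = 0.992492

0.9925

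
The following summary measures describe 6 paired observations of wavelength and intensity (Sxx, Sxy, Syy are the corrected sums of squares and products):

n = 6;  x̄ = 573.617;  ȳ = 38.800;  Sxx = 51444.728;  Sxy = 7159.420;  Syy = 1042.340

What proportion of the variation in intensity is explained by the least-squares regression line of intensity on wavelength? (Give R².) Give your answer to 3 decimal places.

0.956

R² = Sxy²/(Sxx·Syy) = (7159.42)²/(51444.728·1042.34) = 0.955884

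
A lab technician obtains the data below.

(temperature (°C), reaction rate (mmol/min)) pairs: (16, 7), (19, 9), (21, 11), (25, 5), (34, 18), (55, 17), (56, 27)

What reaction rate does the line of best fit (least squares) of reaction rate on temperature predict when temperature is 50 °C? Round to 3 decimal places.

20.325

n = 7, Σx = 226, Σy = 94, Σxy = 3698, Σx² = 9000
Sxx = Σx² − (Σx)²/n = 9000 − 7296.571429 = 1703.428571
Sxy = Σxy − (Σx)(Σy)/n = 3698 − 3034.857143 = 663.142857
b = Sxy/Sxx = 663.142857/1703.428571 = 0.389299
a = ȳ − b·x̄ = 13.428571 − 0.389299·32.285714 = 0.859779
ŷ(50) = a + b·50 = 0.859779 + 0.389299·50 = 20.324723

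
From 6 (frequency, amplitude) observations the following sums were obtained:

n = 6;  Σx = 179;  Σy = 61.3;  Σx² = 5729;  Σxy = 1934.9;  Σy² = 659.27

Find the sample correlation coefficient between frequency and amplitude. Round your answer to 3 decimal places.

0.937

Sxx = Σx² − (Σx)²/n = 5729 − 5340.166667 = 388.833333
Sxy = Σxy − (Σx)(Σy)/n = 1934.9 − 1828.783333 = 106.116667
Syy = Σy² − (Σy)²/n = 659.27 − 626.281667 = 32.988333
r = Sxy/√(Sxx·Syy) = 106.116667/√(12826.963611) = 106.116667/113.256186 = 0.936961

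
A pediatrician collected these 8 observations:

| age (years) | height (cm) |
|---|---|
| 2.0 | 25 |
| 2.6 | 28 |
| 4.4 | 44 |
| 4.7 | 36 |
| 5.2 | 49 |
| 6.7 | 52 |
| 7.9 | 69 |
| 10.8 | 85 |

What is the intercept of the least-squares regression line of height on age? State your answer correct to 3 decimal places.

n = 8, Σx = 44.3, Σy = 388, Σxy = 2551.9, Σx² = 303.19
Sxx = Σx² − (Σx)²/n = 303.19 − 245.31125 = 57.87875
Sxy = Σxy − (Σx)(Σy)/n = 2551.9 − 2148.55 = 403.35
b = Sxy/Sxx = 403.35/57.87875 = 6.968879
a = ȳ − b·x̄ = 48.5 − 6.968879·5.5375 = 9.909833

9.910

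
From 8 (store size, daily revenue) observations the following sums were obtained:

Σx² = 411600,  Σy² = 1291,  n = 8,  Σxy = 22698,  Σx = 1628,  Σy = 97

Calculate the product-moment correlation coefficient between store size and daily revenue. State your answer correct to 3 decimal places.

Sxx = Σx² − (Σx)²/n = 411600 − 331298 = 80302
Sxy = Σxy − (Σx)(Σy)/n = 22698 − 19739.5 = 2958.5
Syy = Σy² − (Σy)²/n = 1291 − 1176.125 = 114.875
r = Sxy/√(Sxx·Syy) = 2958.5/√(9224692.25) = 2958.5/3037.217847 = 0.974082

0.974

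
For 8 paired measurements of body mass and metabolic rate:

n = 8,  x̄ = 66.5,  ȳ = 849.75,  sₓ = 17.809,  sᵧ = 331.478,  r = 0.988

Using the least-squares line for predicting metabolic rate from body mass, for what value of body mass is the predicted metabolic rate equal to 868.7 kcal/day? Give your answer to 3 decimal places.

b = r · sᵧ/sₓ = 0.988 · 331.478/17.809 = 18.389593
a = ȳ − b·x̄ = 849.75 − 18.389593·66.5 = -373.157943
Set a + b·x = 868.7: x = (868.7 − (-373.157943)) / 18.389593 = 67.530474

67.530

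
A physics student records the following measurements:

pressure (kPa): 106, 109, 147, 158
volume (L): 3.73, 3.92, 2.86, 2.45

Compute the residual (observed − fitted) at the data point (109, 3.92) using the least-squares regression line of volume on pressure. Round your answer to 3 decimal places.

n = 4, Σx = 520, Σy = 12.96, Σxy = 1630.18, Σx² = 69690
Sxx = Σx² − (Σx)²/n = 69690 − 67600 = 2090
Sxy = Σxy − (Σx)(Σy)/n = 1630.18 − 1684.8 = -54.62
b = Sxy/Sxx = -54.62/2090 = -0.026134
a = ȳ − b·x̄ = 3.24 − (-0.026134)·130 = 6.637416
ŷ(109) = 6.637416 + (-0.026134)·109 = 3.788813
residual = y − ŷ = 3.92 − 3.788813 = 0.131187

0.131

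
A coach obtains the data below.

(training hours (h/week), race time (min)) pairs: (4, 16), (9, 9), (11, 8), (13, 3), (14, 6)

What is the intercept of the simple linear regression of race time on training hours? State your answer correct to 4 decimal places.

20.1592

n = 5, Σx = 51, Σy = 42, Σxy = 356, Σx² = 583
Sxx = Σx² − (Σx)²/n = 583 − 520.2 = 62.8
Sxy = Σxy − (Σx)(Σy)/n = 356 − 428.4 = -72.4
b = Sxy/Sxx = -72.4/62.8 = -1.152866
a = ȳ − b·x̄ = 8.4 − (-1.152866)·10.2 = 20.159236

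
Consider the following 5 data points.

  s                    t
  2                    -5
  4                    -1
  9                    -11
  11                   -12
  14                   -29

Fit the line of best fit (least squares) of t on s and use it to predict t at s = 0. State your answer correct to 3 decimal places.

n = 5, Σx = 40, Σy = -58, Σxy = -651, Σx² = 418
Sxx = Σx² − (Σx)²/n = 418 − 320 = 98
Sxy = Σxy − (Σx)(Σy)/n = -651 − (-464) = -187
b = Sxy/Sxx = -187/98 = -1.908163
a = ȳ − b·x̄ = -11.6 − (-1.908163)·8 = 3.665306
ŷ(0) = a + b·0 = 3.665306 + (-1.908163)·0 = 3.665306

3.665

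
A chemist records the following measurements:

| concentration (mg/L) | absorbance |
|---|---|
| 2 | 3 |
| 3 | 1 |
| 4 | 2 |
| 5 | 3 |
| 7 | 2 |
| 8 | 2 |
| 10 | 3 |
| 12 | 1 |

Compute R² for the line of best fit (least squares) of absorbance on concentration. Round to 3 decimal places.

0.046

n = 8, Σx = 51, Σy = 17, Σxy = 104, Σx² = 411, Σy² = 41
Sxx = Σx² − (Σx)²/n = 411 − 325.125 = 85.875
Sxy = Σxy − (Σx)(Σy)/n = 104 − 108.375 = -4.375
Syy = Σy² − (Σy)²/n = 41 − 36.125 = 4.875
R² = Sxy²/(Sxx·Syy) = (-4.375)²/(85.875·4.875) = 0.045721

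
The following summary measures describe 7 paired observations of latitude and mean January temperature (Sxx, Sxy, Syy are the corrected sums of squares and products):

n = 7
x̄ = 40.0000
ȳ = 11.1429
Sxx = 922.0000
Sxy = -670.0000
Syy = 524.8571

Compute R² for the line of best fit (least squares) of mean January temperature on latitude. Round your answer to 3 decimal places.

R² = Sxy²/(Sxx·Syy) = (-670)²/(922·524.8571) = 0.927636

0.928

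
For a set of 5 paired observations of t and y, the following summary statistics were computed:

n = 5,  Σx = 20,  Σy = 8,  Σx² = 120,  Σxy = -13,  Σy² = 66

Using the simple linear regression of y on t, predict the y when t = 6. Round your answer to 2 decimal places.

-0.65

Sxx = Σx² − (Σx)²/n = 120 − 80 = 40
Sxy = Σxy − (Σx)(Σy)/n = -13 − 32 = -45
b = Sxy/Sxx = -45/40 = -1.125
a = ȳ − b·x̄ = 1.6 − (-1.125)·4 = 6.1
ŷ(6) = a + b·6 = 6.1 + (-1.125)·6 = -0.65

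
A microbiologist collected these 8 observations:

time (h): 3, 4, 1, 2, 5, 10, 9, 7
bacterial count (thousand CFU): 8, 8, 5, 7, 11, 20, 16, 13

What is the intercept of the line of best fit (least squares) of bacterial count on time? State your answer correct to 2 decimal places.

n = 8, Σx = 41, Σy = 88, Σxy = 565, Σx² = 285
Sxx = Σx² − (Σx)²/n = 285 − 210.125 = 74.875
Sxy = Σxy − (Σx)(Σy)/n = 565 − 451 = 114
b = Sxy/Sxx = 114/74.875 = 1.522538
a = ȳ − b·x̄ = 11 − 1.522538·5.125 = 3.196995

3.20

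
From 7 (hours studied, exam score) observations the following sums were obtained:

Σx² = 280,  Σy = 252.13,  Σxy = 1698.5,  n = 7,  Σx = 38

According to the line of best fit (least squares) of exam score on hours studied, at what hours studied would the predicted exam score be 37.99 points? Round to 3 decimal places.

5.869

Sxx = Σx² − (Σx)²/n = 280 − 206.285714 = 73.714286
Sxy = Σxy − (Σx)(Σy)/n = 1698.5 − 1368.705714 = 329.794286
b = Sxy/Sxx = 329.794286/73.714286 = 4.473953
a = ȳ − b·x̄ = 36.018571 − 4.473953·5.428571 = 11.731395
Set a + b·x = 37.99: x = (37.99 − 11.731395) / 4.473953 = 5.869217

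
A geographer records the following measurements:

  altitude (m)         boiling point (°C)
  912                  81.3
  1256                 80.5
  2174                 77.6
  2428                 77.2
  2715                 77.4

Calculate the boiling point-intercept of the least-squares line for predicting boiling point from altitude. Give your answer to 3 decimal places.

83.430

n = 5, Σx = 9485, Σy = 394, Σxy = 741538.6, Σx² = 20401965
Sxx = Σx² − (Σx)²/n = 20401965 − 17993045 = 2408920
Sxy = Σxy − (Σx)(Σy)/n = 741538.6 − 747418 = -5879.4
b = Sxy/Sxx = -5879.4/2408920 = -0.002441
a = ȳ − b·x̄ = 78.8 − (-0.002441)·1897 = 83.429968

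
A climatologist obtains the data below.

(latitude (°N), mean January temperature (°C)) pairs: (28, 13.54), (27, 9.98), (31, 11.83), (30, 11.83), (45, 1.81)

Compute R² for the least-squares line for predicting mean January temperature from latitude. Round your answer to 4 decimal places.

0.8559

n = 5, Σx = 161, Σy = 48.99, Σxy = 1451.66, Σx² = 5399, Σy² = 566.1059
Sxx = Σx² − (Σx)²/n = 5399 − 5184.2 = 214.8
Sxy = Σxy − (Σx)(Σy)/n = 1451.66 − 1577.478 = -125.818
Syy = Σy² − (Σy)²/n = 566.1059 − 480.00402 = 86.10188
R² = Sxy²/(Sxx·Syy) = (-125.818)²/(214.8·86.10188) = 0.855931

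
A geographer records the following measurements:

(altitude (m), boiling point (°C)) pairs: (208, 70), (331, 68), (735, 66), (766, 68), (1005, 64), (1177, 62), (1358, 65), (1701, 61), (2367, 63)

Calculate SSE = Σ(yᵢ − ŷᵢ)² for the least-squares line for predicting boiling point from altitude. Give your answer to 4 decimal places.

26.4588

n = 9, Σx = 9648, Σy = 587, Σxy = 616112, Σx² = 14015414, Σy² = 38359
Sxx = Σx² − (Σx)²/n = 14015414 − 10342656 = 3672758
Sxy = Σxy − (Σx)(Σy)/n = 616112 − 629264 = -13152
Syy = Σy² − (Σy)²/n = 38359 − 38285.444444 = 73.555556
b = Sxy/Sxx = -13152/3672758 = -0.003581
SSE = Syy − b·Sxy = 73.555556 − (-0.003581)·(-13152) = 26.458768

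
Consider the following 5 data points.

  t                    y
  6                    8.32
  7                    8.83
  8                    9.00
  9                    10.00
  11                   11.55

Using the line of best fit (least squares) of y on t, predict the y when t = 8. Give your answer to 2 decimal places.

9.41

n = 5, Σx = 41, Σy = 47.7, Σxy = 400.78, Σx² = 351
Sxx = Σx² − (Σx)²/n = 351 − 336.2 = 14.8
Sxy = Σxy − (Σx)(Σy)/n = 400.78 − 391.14 = 9.64
b = Sxy/Sxx = 9.64/14.8 = 0.651351
a = ȳ − b·x̄ = 9.54 − 0.651351·8.2 = 4.198919
ŷ(8) = a + b·8 = 4.198919 + 0.651351·8 = 9.409730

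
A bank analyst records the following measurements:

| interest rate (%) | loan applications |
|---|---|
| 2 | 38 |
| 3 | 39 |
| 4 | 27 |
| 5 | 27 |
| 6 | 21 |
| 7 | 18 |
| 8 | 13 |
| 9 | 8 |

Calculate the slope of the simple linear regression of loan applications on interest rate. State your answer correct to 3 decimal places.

n = 8, Σx = 44, Σy = 191, Σxy = 864, Σx² = 284
Sxx = Σx² − (Σx)²/n = 284 − 242 = 42
Sxy = Σxy − (Σx)(Σy)/n = 864 − 1050.5 = -186.5
b = Sxy/Sxx = -186.5/42 = -4.440476

-4.440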